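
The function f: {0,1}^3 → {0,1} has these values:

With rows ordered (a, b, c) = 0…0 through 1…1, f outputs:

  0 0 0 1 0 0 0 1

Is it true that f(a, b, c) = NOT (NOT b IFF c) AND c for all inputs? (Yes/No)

Yes

Evaluate NOT (NOT b IFF c) AND c on each row and compare to f:
  a=0, b=0, c=0: formula gives 0, f = 0 ✓
  a=0, b=0, c=1: formula gives 0, f = 0 ✓
  a=0, b=1, c=0: formula gives 0, f = 0 ✓
  a=0, b=1, c=1: formula gives 1, f = 1 ✓
  a=1, b=0, c=0: formula gives 0, f = 0 ✓
  … (the remaining 3 rows also agree.)
All 8 rows match — the expression computes f exactly.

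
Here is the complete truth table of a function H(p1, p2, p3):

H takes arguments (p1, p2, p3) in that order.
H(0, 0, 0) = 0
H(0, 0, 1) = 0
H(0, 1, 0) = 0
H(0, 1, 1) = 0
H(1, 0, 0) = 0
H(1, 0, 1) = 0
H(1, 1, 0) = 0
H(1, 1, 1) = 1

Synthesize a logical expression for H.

The output is 1 only when every input is 1 — the AND of all inputs.

H(p1, p2, p3) = (p1 · p2) · p3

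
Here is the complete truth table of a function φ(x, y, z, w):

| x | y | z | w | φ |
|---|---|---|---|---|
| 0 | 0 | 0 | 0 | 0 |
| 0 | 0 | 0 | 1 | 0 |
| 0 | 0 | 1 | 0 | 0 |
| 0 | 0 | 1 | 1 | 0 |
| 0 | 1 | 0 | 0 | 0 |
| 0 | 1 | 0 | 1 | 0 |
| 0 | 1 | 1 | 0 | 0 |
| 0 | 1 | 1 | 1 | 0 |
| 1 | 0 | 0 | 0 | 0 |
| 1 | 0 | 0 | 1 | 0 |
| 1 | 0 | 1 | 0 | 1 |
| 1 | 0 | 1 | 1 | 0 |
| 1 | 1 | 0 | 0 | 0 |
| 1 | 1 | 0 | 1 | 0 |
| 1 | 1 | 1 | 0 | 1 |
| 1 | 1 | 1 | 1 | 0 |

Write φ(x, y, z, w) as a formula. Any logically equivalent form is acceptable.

φ(x, y, z, w) = (((x & ~y) & z) & ~w) | (((x & y) & z) & ~w)

Collect the rows where φ=1 — (1,0,1,0), (1,1,1,0) — and write one minterm per row: x·¬y·z·¬w, x·y·z·¬w. Their union (logical OR) reproduces the table exactly.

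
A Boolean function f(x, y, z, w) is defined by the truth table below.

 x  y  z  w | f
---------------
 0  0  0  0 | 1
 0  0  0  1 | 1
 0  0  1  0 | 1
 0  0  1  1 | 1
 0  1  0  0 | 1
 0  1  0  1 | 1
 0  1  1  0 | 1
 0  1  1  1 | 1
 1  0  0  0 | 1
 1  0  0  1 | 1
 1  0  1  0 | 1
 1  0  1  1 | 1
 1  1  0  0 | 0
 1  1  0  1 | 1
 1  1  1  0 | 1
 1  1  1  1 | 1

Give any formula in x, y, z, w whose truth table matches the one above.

f is 0 on exactly one input, (1,1,0,0), whose minterm is x·y·¬z·¬w. So f is the negation of that single conjunction.

f(x, y, z, w) = not (((x and y) and not z) and not w)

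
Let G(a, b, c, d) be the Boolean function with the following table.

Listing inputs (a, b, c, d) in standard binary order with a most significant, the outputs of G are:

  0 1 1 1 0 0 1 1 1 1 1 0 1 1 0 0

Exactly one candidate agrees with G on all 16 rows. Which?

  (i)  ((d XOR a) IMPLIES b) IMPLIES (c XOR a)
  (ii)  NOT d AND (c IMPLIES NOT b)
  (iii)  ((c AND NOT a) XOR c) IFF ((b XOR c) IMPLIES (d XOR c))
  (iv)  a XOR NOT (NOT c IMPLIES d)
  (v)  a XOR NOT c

i

(ii) disagrees with G on (0,0,0,0) (formula → 1, table → 0); rule it out.
(iii) disagrees with G on (0,0,0,1) (formula → 0, table → 1); rule it out.
(iv) disagrees with G on (0,0,0,0) (formula → 1, table → 0); rule it out.
(v) disagrees with G on (0,0,0,0) (formula → 1, table → 0); rule it out.
Only (i) survives; checking it on all 16 rows confirms it matches G.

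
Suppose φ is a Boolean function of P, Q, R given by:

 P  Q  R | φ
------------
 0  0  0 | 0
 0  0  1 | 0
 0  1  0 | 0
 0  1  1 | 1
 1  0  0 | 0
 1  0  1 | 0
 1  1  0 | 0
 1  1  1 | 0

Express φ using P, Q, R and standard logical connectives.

φ is 1 on exactly one input, (0,1,1), whose minterm is ¬P·Q·R. So φ is just that conjunction.

φ(P, Q, R) = (~P & Q) & R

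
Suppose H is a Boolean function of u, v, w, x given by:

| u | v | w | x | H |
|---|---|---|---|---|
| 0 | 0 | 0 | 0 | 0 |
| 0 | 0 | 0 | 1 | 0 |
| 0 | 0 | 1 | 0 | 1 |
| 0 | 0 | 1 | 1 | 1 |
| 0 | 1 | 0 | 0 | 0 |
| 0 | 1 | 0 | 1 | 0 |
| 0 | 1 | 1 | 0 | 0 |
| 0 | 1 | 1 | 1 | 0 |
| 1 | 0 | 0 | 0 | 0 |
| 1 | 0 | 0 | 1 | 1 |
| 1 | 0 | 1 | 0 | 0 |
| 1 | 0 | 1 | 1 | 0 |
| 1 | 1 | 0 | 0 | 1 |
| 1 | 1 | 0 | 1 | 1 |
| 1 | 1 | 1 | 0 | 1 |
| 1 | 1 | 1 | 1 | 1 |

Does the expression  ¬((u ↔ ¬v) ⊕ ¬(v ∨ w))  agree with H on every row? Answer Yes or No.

No

Test each input against both H and the formula:
  u=0, v=0, w=0, x=0: formula gives 0, H = 0 ✓
  u=0, v=0, w=0, x=1: formula gives 0, H = 0 ✓
  u=0, v=0, w=1, x=0: formula gives 1, H = 1 ✓
  u=0, v=0, w=1, x=1: formula gives 1, H = 1 ✓
  …
  u=1, v=0, w=0, x=0: formula gives 1, but H = 0 ✗
A single disagreement suffices: at (1,0,0,0) they differ, so the formula does not compute H.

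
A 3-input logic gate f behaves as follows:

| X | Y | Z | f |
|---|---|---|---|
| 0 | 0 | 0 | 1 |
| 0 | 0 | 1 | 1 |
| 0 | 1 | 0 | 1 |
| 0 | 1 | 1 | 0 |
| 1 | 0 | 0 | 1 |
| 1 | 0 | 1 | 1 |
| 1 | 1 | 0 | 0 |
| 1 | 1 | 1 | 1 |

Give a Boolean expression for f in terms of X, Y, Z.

f(X, Y, Z) = ~(((~X & Y) & Z) | ((X & Y) & ~Z))

f is 0 on only 2 rows — (0,1,1), (1,1,0). Writing each as a minterm (¬X·Y·Z, X·Y·¬Z) and OR-ing them characterizes exactly where f=0, so f is the negation of that disjunction.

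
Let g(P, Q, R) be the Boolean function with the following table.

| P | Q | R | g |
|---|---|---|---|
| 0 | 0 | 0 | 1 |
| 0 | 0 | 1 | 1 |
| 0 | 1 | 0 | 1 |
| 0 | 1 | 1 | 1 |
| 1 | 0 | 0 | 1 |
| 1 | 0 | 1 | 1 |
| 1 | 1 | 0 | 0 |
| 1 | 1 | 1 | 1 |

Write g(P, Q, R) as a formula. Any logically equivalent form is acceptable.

Only row (1,1,0) gives 0. So g is 1 everywhere except there — the complement of the minterm P·Q·¬R.

g(P, Q, R) = ¬((P ∧ Q) ∧ ¬R)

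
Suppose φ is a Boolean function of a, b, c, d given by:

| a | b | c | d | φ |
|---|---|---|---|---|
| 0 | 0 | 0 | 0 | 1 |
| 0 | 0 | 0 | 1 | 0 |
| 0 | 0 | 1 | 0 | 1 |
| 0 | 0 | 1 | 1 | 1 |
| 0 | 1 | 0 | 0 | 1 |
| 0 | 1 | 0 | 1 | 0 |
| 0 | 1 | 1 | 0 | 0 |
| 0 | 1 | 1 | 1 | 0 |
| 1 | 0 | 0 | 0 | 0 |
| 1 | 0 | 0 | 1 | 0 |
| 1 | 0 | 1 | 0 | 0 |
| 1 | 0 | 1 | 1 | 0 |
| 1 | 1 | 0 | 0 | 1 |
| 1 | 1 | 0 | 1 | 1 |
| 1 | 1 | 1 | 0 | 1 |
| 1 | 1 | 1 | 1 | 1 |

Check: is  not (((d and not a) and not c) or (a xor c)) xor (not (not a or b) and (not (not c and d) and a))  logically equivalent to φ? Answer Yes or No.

Test each input against both φ and the formula:
  a=0, b=0, c=0, d=0: formula gives 1, φ = 1 ✓
  a=0, b=0, c=0, d=1: formula gives 0, φ = 0 ✓
  a=0, b=0, c=1, d=0: formula gives 0, but φ = 1 ✗
A single disagreement suffices: at (0,0,1,0) they differ, so the formula does not compute φ.

No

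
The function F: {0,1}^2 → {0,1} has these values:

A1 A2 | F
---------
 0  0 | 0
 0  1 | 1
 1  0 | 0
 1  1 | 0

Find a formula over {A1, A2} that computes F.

1 only at (0,1): NOT A1 AND A2.

F(A1, A2) = not A1 and A2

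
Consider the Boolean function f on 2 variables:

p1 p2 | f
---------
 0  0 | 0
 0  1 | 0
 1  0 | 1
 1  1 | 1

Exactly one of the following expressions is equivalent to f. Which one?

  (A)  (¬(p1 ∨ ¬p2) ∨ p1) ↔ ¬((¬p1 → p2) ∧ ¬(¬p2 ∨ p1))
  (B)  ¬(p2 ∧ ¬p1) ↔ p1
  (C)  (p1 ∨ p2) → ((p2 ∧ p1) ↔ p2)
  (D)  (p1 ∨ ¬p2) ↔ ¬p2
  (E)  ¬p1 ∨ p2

A

(B) disagrees with f on (0,1) (formula → 1, table → 0); rule it out.
(C) disagrees with f on (0,0) (formula → 1, table → 0); rule it out.
(D) disagrees with f on (0,0) (formula → 1, table → 0); rule it out.
(E) disagrees with f on (0,0) (formula → 1, table → 0); rule it out.
(A) is the remaining candidate, and it agrees with f on all 4 inputs.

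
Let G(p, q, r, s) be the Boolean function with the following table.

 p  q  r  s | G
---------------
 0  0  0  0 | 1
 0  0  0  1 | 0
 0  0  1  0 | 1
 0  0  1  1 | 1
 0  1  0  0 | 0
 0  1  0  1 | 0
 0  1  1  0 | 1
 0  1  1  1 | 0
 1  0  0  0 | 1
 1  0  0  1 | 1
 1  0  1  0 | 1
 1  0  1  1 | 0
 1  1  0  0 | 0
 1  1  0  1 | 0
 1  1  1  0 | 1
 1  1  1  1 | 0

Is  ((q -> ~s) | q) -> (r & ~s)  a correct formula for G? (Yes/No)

Check the formula against G row by row:
  p=0, q=0, r=0, s=0: formula gives 0, but G = 1 ✗
Since they disagree at (0,0,0,0), the expression is not a correct formula for G.

No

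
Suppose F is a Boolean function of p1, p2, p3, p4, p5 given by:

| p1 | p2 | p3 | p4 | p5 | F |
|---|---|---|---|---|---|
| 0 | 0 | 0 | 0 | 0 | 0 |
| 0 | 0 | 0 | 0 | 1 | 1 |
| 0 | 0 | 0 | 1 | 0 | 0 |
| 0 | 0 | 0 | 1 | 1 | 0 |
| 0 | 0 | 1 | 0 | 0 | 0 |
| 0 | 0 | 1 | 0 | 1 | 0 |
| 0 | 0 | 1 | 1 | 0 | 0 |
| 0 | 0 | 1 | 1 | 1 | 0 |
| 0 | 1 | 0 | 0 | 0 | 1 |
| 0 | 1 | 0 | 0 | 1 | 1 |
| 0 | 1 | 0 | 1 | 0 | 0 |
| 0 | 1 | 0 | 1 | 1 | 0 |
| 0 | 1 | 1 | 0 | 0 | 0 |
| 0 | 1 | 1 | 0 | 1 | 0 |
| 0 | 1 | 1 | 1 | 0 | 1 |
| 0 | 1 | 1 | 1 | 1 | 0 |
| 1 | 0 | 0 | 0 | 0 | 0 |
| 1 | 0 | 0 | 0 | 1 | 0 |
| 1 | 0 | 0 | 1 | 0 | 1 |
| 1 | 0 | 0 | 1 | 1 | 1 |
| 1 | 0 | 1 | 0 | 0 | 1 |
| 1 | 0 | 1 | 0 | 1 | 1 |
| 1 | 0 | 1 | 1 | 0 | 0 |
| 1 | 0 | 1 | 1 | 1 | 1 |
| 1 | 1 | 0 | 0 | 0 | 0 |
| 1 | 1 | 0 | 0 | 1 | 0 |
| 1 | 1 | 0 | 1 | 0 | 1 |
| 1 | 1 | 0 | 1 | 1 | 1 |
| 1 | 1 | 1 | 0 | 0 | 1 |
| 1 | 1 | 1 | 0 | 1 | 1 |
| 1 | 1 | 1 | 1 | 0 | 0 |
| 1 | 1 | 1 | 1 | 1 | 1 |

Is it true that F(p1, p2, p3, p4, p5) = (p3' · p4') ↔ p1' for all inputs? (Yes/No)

No

Test each input against both F and the formula:
  p1=0, p2=0, p3=0, p4=0, p5=0: formula gives 1, but F = 0 ✗
A single disagreement suffices: at (0,0,0,0,0) they differ, so the formula does not compute F.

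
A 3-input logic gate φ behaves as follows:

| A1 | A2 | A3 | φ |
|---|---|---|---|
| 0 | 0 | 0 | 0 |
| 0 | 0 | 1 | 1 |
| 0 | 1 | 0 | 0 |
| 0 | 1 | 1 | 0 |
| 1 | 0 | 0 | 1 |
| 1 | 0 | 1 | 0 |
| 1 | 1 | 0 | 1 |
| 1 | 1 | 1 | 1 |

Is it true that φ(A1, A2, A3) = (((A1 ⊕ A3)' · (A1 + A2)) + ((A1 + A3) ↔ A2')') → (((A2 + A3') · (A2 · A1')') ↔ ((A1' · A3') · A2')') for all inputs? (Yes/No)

Yes

Check the formula against φ row by row:
  A1=0, A2=0, A3=0: formula gives 0, φ = 0 ✓
  A1=0, A2=0, A3=1: formula gives 1, φ = 1 ✓
  A1=0, A2=1, A3=0: formula gives 0, φ = 0 ✓
  A1=0, A2=1, A3=1: formula gives 0, φ = 0 ✓
  A1=1, A2=0, A3=0: formula gives 1, φ = 1 ✓
  … (the remaining 3 rows also agree.)
No disagreement on any input; they are logically equivalent.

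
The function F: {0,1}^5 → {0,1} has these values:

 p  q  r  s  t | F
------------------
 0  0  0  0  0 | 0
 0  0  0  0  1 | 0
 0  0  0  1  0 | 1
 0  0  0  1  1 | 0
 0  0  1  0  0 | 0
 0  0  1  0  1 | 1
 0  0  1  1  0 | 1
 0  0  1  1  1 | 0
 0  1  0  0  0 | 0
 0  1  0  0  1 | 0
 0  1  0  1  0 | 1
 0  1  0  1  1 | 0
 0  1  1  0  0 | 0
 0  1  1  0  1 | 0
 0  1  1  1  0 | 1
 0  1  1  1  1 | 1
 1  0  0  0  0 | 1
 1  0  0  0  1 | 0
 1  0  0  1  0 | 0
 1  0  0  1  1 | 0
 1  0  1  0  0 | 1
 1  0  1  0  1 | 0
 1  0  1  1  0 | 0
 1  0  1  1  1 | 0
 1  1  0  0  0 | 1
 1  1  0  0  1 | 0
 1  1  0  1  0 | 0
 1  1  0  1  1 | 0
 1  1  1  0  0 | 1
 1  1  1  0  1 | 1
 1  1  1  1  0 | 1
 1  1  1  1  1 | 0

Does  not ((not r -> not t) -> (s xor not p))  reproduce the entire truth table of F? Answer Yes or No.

Check the formula against F row by row:
  p=0, q=0, r=0, s=0, t=0: formula gives 0, F = 0 ✓
  p=0, q=0, r=0, s=0, t=1: formula gives 0, F = 0 ✓
  p=0, q=0, r=0, s=1, t=0: formula gives 1, F = 1 ✓
  p=0, q=0, r=0, s=1, t=1: formula gives 0, F = 0 ✓
  …
  p=0, q=0, r=1, s=0, t=1: formula gives 0, but F = 1 ✗
Row (0,0,1,0,1) is a counterexample, so the formula is not equivalent to F.

No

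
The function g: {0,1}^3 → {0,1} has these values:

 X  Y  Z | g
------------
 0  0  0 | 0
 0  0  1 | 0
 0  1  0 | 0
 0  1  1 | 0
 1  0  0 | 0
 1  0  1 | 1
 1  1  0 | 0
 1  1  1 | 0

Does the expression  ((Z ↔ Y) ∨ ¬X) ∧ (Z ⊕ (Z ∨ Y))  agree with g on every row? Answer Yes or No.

Evaluate ((Z ↔ Y) ∨ ¬X) ∧ (Z ⊕ (Z ∨ Y)) on each row and compare to g:
  X=0, Y=0, Z=0: formula gives 0, g = 0 ✓
  X=0, Y=0, Z=1: formula gives 0, g = 0 ✓
  X=0, Y=1, Z=0: formula gives 1, but g = 0 ✗
A single disagreement suffices: at (0,1,0) they differ, so the formula does not compute g.

No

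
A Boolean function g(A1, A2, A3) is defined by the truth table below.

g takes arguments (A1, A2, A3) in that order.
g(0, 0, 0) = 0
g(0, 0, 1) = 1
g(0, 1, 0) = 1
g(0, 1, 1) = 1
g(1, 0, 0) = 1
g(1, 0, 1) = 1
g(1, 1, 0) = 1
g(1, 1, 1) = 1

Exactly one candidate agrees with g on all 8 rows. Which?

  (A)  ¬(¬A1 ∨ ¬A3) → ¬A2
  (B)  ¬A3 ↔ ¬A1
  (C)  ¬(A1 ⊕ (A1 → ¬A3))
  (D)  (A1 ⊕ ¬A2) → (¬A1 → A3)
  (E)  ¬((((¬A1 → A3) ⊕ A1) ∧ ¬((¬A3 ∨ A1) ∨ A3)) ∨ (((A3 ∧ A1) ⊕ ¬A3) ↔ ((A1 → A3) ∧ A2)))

(A) disagrees with g on (0,0,0) (formula → 1, table → 0); rule it out.
(B) disagrees with g on (0,0,0) (formula → 1, table → 0); rule it out.
(C) disagrees with g on (0,0,1) (formula → 0, table → 1); rule it out.
(E) disagrees with g on (0,0,0) (formula → 1, table → 0); rule it out.
(D) is the remaining candidate, and it agrees with g on all 8 inputs.

D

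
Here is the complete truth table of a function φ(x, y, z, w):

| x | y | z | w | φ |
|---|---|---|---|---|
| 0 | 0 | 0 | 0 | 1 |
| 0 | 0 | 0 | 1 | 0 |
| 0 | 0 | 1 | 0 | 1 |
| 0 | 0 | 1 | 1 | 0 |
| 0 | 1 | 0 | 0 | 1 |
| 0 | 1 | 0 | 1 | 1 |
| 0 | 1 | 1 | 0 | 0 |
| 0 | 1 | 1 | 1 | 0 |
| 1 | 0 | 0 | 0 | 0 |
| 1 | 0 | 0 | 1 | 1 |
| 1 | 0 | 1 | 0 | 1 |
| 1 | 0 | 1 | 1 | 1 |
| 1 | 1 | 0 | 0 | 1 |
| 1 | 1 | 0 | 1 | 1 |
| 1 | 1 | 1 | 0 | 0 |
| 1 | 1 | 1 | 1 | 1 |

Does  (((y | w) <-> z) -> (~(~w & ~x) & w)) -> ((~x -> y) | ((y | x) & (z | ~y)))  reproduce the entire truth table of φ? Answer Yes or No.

No

Check the formula against φ row by row:
  x=0, y=0, z=0, w=0: formula gives 1, φ = 1 ✓
  x=0, y=0, z=0, w=1: formula gives 0, φ = 0 ✓
  x=0, y=0, z=1, w=0: formula gives 0, but φ = 1 ✗
A single disagreement suffices: at (0,0,1,0) they differ, so the formula does not compute φ.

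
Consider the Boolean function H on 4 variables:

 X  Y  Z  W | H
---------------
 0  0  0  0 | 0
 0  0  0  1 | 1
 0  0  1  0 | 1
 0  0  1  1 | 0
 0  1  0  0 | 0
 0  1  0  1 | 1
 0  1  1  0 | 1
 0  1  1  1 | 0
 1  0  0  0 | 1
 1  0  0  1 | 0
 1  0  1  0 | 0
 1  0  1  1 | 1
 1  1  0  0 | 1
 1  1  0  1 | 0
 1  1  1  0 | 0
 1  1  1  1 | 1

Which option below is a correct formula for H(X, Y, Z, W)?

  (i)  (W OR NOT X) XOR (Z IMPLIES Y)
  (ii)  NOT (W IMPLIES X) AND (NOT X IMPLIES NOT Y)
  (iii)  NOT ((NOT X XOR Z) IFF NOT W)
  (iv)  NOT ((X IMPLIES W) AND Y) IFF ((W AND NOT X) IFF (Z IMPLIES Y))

(i) fails at (0,0,0,1): the formula yields 0, H is 1.
(ii) fails at (0,0,1,0): the formula yields 0, H is 1.
(iv) fails at (0,1,0,0): the formula yields 1, H is 0.
Only (iii) survives; checking it on all 16 rows confirms it matches H.

iii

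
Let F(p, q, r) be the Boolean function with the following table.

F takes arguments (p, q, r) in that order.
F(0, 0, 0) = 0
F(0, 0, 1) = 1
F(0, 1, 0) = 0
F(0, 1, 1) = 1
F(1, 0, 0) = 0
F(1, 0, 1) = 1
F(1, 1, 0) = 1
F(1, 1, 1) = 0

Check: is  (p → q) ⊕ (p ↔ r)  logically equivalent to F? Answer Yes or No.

Yes

Check the formula against F row by row:
  p=0, q=0, r=0: formula gives 0, F = 0 ✓
  p=0, q=0, r=1: formula gives 1, F = 1 ✓
  p=0, q=1, r=0: formula gives 0, F = 0 ✓
  p=0, q=1, r=1: formula gives 1, F = 1 ✓
  p=1, q=0, r=0: formula gives 0, F = 0 ✓
  … (the remaining 3 rows also agree.)
All 8 rows match — the expression computes F exactly.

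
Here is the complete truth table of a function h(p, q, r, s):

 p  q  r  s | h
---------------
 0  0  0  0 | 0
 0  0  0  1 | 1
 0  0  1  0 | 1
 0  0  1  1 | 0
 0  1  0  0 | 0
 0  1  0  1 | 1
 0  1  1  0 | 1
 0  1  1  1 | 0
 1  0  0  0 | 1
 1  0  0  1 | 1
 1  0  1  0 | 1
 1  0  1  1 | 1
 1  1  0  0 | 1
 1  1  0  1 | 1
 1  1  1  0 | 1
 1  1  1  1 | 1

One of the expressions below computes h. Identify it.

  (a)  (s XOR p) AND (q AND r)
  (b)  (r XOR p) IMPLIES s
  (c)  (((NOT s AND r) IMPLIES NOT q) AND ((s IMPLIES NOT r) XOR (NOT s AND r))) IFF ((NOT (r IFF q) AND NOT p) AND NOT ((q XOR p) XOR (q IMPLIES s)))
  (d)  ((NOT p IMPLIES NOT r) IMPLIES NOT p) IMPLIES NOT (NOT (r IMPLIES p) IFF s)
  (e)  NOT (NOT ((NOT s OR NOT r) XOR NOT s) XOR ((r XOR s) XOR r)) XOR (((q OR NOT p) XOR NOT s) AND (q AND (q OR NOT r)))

(a) disagrees with h on (0,0,0,1) (formula → 0, table → 1); rule it out.
(b) disagrees with h on (0,0,0,0) (formula → 1, table → 0); rule it out.
(c) disagrees with h on (0,0,0,1) (formula → 0, table → 1); rule it out.
(e) disagrees with h on (0,0,0,1) (formula → 0, table → 1); rule it out.
(d) is the remaining candidate, and it agrees with h on all 16 inputs.

d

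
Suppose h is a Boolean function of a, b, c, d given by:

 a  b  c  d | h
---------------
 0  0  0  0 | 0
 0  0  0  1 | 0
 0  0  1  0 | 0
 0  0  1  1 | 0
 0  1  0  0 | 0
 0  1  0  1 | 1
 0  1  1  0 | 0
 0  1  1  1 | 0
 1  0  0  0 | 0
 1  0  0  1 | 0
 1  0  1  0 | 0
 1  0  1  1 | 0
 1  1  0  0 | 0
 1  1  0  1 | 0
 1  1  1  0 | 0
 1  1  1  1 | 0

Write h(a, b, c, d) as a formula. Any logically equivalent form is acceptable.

h(a, b, c, d) = ((not a and b) and not c) and d

h is 1 on exactly one input, (0,1,0,1), whose minterm is ¬a·b·¬c·d. So h is just that conjunction.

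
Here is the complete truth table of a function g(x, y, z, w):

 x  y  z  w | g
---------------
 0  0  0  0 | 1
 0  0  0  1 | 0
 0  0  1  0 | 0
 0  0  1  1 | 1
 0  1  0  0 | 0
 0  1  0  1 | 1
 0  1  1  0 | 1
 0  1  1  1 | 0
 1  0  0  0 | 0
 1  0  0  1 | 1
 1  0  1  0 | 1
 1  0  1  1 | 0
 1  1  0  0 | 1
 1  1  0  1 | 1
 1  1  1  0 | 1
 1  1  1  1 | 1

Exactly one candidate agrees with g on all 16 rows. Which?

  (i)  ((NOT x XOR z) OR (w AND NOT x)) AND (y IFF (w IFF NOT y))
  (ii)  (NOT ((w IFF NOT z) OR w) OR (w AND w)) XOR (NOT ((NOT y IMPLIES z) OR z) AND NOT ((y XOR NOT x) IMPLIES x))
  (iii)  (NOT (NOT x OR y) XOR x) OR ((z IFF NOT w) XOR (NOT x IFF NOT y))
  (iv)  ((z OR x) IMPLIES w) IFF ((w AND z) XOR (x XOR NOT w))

iii

(i): at (0,0,1,1) it gives 0, but g = 1 — eliminated.
(ii): at (0,0,0,0) it gives 0, but g = 1 — eliminated.
(iv): at (0,1,0,0) it gives 1, but g = 0 — eliminated.
(iii) is the remaining candidate, and it agrees with g on all 16 inputs.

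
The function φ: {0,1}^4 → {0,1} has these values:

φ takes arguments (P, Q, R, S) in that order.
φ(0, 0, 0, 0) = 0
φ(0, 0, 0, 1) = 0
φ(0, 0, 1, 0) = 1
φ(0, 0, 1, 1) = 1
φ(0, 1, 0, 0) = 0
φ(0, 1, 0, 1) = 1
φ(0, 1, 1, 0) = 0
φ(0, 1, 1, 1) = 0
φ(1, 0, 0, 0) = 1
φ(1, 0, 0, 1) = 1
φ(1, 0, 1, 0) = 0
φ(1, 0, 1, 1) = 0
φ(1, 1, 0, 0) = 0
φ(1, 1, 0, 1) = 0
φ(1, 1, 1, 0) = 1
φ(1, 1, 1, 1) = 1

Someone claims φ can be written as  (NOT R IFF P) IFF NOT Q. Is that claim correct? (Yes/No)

Test each input against both φ and the formula:
  P=0, Q=0, R=0, S=0: formula gives 0, φ = 0 ✓
  P=0, Q=0, R=0, S=1: formula gives 0, φ = 0 ✓
  P=0, Q=0, R=1, S=0: formula gives 1, φ = 1 ✓
  P=0, Q=0, R=1, S=1: formula gives 1, φ = 1 ✓
  P=0, Q=1, R=0, S=0: formula gives 1, but φ = 0 ✗
Row (0,1,0,0) is a counterexample, so the formula is not equivalent to φ.

No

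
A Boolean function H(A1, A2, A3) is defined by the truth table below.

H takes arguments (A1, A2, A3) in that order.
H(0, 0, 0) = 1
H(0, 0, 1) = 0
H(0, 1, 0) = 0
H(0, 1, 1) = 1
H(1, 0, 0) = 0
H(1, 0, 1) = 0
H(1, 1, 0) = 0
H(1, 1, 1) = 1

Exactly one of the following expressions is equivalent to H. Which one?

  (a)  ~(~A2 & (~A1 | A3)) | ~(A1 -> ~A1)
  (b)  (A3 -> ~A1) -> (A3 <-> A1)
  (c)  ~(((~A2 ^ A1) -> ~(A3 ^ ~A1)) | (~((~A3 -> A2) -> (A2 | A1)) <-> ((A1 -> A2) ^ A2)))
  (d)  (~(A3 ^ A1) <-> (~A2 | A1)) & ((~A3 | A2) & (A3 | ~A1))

d

(a) fails at (0,0,0): the formula yields 0, H is 1.
(b) fails at (0,1,0): the formula yields 1, H is 0.
(c) fails at (0,1,1): the formula yields 0, H is 1.
(d) is the remaining candidate, and it agrees with H on all 8 inputs.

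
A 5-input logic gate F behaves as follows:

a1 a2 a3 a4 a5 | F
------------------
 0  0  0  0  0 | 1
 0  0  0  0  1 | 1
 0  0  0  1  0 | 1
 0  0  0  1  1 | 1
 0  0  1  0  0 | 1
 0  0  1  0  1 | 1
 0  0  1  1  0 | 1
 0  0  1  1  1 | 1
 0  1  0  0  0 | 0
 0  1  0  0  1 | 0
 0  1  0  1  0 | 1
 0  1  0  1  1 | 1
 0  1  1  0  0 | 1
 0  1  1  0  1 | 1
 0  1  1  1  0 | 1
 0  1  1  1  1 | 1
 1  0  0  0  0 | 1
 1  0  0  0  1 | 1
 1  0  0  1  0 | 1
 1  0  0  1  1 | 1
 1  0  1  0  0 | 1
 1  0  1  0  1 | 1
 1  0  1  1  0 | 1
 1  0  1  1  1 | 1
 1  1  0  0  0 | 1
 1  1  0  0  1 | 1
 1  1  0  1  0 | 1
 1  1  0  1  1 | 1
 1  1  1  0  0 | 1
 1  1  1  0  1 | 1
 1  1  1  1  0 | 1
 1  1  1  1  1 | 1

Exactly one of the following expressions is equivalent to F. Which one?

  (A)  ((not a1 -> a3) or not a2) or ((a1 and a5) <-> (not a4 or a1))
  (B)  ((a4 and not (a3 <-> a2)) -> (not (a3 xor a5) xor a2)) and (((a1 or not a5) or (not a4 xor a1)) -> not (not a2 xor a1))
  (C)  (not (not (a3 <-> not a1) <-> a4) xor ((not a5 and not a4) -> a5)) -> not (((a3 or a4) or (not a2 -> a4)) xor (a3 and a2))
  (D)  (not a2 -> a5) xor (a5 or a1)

A

(B): at (0,0,0,0,0) it gives 0, but F = 1 — eliminated.
(C): at (0,0,0,1,0) it gives 0, but F = 1 — eliminated.
(D): at (0,0,0,0,0) it gives 0, but F = 1 — eliminated.
That leaves (A). Evaluating it on every row reproduces the table of F exactly.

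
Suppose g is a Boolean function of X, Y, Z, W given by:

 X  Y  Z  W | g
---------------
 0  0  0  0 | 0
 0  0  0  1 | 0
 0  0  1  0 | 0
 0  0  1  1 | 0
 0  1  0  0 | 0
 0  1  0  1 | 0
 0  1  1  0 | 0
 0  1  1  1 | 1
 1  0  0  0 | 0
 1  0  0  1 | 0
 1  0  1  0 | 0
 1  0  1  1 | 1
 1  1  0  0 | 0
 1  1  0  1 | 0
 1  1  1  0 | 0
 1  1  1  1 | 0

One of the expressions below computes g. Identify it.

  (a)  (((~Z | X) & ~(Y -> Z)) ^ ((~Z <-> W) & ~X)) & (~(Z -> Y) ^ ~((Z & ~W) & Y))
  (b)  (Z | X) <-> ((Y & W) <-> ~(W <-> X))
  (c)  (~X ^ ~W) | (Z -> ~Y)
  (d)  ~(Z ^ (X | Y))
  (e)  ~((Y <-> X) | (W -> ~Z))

e

(a) fails at (0,0,0,1): the formula yields 1, g is 0.
(b) fails at (0,0,0,1): the formula yields 1, g is 0.
(c) fails at (0,0,0,0): the formula yields 1, g is 0.
(d) fails at (0,0,0,0): the formula yields 1, g is 0.
Only (e) survives; checking it on all 16 rows confirms it matches g.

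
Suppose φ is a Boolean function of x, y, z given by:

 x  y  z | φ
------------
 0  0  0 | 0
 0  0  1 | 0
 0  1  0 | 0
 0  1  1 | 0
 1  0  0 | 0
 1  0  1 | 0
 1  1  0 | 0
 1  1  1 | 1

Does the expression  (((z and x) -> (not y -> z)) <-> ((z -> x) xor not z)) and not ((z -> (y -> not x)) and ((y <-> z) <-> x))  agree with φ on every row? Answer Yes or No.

No

Check the formula against φ row by row:
  x=0, y=0, z=0: formula gives 0, φ = 0 ✓
  x=0, y=0, z=1: formula gives 0, φ = 0 ✓
  x=0, y=1, z=0: formula gives 0, φ = 0 ✓
  x=0, y=1, z=1: formula gives 0, φ = 0 ✓
  x=1, y=0, z=0: formula gives 0, φ = 0 ✓
  x=1, y=0, z=1: formula gives 1, but φ = 0 ✗
Since they disagree at (1,0,1), the expression is not a correct formula for φ.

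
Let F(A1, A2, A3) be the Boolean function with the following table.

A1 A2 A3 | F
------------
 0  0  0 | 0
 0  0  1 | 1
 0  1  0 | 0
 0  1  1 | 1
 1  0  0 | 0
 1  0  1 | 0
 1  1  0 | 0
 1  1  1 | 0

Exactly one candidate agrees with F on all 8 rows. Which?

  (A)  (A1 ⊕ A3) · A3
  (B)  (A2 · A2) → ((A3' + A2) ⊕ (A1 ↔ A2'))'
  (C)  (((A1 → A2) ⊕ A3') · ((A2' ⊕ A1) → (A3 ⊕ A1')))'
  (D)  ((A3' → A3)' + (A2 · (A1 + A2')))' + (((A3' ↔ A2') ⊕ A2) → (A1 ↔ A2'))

(B) disagrees with F on (0,0,0) (formula → 1, table → 0); rule it out.
(C) disagrees with F on (0,0,0) (formula → 1, table → 0); rule it out.
(D) disagrees with F on (0,1,0) (formula → 1, table → 0); rule it out.
(A) is the remaining candidate, and it agrees with F on all 8 inputs.

A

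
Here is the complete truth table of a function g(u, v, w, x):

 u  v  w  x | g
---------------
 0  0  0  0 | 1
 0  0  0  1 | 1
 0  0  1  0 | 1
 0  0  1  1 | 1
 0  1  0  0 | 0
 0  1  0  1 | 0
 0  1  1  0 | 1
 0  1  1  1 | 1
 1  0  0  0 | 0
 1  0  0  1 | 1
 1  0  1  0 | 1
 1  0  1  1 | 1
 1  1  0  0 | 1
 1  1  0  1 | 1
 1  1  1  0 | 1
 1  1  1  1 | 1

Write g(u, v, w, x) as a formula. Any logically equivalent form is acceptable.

g(u, v, w, x) = ~(((((~u & v) & ~w) & ~x) | (((~u & v) & ~w) & x)) | (((u & ~v) & ~w) & ~x))

There are just 3 zero rows: (0,1,0,0), (0,1,0,1), (1,0,0,0). Their minterms are ¬u·v·¬w·¬x, ¬u·v·¬w·x, u·¬v·¬w·¬x; the OR of those covers precisely the 0-outputs, and negating it yields g.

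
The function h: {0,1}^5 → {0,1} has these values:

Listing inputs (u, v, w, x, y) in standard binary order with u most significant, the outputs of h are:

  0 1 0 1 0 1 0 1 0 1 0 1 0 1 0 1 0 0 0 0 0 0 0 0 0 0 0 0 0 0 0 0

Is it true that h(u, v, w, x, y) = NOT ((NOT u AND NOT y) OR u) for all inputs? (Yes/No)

Yes

Test each input against both h and the formula:
  u=0, v=0, w=0, x=0, y=0: formula gives 0, h = 0 ✓
  u=0, v=0, w=0, x=0, y=1: formula gives 1, h = 1 ✓
  u=0, v=0, w=0, x=1, y=0: formula gives 0, h = 0 ✓
  u=0, v=0, w=0, x=1, y=1: formula gives 1, h = 1 ✓
  … (the remaining 28 rows also agree.)
Every row agrees, so the formula is equivalent.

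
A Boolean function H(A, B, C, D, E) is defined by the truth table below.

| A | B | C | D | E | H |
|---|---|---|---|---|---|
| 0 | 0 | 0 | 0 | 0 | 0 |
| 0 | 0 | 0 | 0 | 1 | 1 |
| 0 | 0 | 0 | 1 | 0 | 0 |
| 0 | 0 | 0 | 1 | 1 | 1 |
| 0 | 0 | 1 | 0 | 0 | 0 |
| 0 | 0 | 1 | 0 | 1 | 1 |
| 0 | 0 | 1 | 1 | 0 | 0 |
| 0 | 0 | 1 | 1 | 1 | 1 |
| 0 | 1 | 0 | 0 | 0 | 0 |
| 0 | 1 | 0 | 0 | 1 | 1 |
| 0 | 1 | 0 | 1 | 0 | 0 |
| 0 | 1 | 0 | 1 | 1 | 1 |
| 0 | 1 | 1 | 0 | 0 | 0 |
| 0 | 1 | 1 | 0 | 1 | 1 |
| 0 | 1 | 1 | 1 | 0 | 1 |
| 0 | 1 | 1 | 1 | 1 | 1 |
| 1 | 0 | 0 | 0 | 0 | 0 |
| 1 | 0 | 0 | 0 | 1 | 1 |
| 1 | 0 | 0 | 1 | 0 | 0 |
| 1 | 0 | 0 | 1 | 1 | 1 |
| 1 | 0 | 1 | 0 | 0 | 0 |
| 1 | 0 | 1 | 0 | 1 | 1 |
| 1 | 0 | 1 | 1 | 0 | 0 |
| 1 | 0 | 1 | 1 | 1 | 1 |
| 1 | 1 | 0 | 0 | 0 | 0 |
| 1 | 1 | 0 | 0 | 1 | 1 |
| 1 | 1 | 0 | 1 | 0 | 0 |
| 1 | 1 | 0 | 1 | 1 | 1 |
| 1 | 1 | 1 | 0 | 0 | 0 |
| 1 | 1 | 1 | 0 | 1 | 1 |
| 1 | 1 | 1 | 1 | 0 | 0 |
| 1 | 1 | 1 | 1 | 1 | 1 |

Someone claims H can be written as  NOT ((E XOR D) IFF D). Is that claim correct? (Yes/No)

No

Evaluate NOT ((E XOR D) IFF D) on each row and compare to H:
  A=0, B=0, C=0, D=0, E=0: formula gives 0, H = 0 ✓
  A=0, B=0, C=0, D=0, E=1: formula gives 1, H = 1 ✓
  A=0, B=0, C=0, D=1, E=0: formula gives 0, H = 0 ✓
  A=0, B=0, C=0, D=1, E=1: formula gives 1, H = 1 ✓
  …
  A=0, B=1, C=1, D=1, E=0: formula gives 0, but H = 1 ✗
Since they disagree at (0,1,1,1,0), the expression is not a correct formula for H.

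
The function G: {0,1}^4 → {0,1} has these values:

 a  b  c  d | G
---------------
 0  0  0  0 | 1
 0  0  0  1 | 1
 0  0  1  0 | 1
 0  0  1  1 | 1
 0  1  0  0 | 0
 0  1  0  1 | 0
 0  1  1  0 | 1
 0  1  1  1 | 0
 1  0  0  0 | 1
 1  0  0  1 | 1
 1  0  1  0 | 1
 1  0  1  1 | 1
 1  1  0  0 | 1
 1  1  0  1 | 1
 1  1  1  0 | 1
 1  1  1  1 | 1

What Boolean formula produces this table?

G(a, b, c, d) = ¬(((((¬a ∧ b) ∧ ¬c) ∧ ¬d) ∨ (((¬a ∧ b) ∧ ¬c) ∧ d)) ∨ (((¬a ∧ b) ∧ c) ∧ d))

The 0-rows are (0,1,0,0), (0,1,0,1), (0,1,1,1). Take each as a conjunction (¬a·b·¬c·¬d, ¬a·b·¬c·d, ¬a·b·c·d), form their disjunction, and complement — that gives a formula that is 1 everywhere G is.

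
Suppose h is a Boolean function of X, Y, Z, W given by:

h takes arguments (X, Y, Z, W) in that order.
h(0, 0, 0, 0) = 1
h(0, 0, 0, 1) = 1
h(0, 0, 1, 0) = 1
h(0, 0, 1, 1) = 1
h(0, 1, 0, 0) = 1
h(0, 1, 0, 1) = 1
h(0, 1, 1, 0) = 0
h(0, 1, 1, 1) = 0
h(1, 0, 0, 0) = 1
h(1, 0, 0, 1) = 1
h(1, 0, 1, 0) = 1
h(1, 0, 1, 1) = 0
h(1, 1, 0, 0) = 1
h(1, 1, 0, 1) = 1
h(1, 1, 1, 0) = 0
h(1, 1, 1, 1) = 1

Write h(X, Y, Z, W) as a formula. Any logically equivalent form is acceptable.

The 0-rows are (0,1,1,0), (0,1,1,1), (1,0,1,1), (1,1,1,0). Take each as a conjunction (¬X·Y·Z·¬W, ¬X·Y·Z·W, X·¬Y·Z·W, X·Y·Z·¬W), form their disjunction, and complement — that gives a formula that is 1 everywhere h is.

h(X, Y, Z, W) = ¬((((((¬X ∧ Y) ∧ Z) ∧ ¬W) ∨ (((¬X ∧ Y) ∧ Z) ∧ W)) ∨ (((X ∧ ¬Y) ∧ Z) ∧ W)) ∨ (((X ∧ Y) ∧ Z) ∧ ¬W))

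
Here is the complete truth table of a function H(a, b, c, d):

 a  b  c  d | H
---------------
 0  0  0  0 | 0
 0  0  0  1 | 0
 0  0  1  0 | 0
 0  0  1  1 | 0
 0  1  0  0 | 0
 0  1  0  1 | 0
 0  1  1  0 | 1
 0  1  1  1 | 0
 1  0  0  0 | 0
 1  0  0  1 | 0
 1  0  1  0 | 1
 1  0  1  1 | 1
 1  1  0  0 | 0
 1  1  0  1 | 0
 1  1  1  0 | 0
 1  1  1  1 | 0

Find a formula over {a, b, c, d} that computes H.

H(a, b, c, d) = ((((a' · b) · c) · d') + (((a · b') · c) · d')) + (((a · b') · c) · d)

The 1-rows are (0,1,1,0), (1,0,1,0), (1,0,1,1). Each contributes one minterm — ¬a·b·c·¬d; a·¬b·c·¬d; a·¬b·c·d — and their disjunction is a sum-of-products form of H.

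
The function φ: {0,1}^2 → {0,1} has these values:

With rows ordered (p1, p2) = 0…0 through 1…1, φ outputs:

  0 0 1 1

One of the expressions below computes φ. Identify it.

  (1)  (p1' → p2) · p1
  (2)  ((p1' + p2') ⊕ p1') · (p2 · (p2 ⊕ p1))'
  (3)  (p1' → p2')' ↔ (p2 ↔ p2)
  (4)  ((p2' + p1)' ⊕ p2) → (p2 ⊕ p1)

1

(2) fails at (1,1): the formula yields 0, φ is 1.
(3) fails at (0,1): the formula yields 1, φ is 0.
(4) fails at (0,0): the formula yields 1, φ is 0.
That leaves (1). Evaluating it on every row reproduces the table of φ exactly.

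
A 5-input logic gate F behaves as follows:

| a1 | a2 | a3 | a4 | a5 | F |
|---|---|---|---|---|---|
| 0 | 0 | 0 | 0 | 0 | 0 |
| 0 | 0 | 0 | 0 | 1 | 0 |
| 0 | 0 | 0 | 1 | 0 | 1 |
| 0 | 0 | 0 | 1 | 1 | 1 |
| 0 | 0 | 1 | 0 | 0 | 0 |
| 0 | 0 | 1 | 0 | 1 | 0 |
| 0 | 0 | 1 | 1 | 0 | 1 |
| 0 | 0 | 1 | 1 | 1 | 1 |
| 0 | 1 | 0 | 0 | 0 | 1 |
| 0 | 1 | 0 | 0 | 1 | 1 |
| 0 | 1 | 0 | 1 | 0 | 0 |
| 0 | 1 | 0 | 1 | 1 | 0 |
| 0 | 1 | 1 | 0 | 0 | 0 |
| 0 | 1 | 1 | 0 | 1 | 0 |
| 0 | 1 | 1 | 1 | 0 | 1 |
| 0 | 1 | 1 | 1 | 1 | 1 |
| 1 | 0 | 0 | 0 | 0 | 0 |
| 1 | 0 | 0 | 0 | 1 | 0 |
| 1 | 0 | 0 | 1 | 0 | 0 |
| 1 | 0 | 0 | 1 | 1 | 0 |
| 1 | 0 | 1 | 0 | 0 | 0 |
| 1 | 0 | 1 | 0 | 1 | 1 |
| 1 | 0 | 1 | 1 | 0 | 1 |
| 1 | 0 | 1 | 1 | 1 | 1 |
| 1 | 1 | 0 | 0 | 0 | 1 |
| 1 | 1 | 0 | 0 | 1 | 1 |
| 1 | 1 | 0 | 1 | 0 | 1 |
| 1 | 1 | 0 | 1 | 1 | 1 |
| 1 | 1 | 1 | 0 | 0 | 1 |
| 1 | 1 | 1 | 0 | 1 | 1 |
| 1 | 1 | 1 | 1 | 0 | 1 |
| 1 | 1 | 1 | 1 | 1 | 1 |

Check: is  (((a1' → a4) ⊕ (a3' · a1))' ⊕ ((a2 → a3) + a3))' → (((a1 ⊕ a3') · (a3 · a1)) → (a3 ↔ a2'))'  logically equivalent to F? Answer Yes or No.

No

Test each input against both F and the formula:
  a1=0, a2=0, a3=0, a4=0, a5=0: formula gives 0, F = 0 ✓
  a1=0, a2=0, a3=0, a4=0, a5=1: formula gives 0, F = 0 ✓
  a1=0, a2=0, a3=0, a4=1, a5=0: formula gives 1, F = 1 ✓
  a1=0, a2=0, a3=0, a4=1, a5=1: formula gives 1, F = 1 ✓
  …
  a1=1, a2=0, a3=1, a4=0, a5=0: formula gives 1, but F = 0 ✗
Since they disagree at (1,0,1,0,0), the expression is not a correct formula for F.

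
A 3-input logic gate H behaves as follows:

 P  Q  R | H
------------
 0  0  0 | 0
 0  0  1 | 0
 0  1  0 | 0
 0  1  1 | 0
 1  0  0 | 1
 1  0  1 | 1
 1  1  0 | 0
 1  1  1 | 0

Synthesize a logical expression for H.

H(P, Q, R) = ((P AND NOT Q) AND NOT R) OR ((P AND NOT Q) AND R)

The 1-rows are (1,0,0), (1,0,1). Each contributes one minterm — P·¬Q·¬R; P·¬Q·R — and their disjunction is a sum-of-products form of H.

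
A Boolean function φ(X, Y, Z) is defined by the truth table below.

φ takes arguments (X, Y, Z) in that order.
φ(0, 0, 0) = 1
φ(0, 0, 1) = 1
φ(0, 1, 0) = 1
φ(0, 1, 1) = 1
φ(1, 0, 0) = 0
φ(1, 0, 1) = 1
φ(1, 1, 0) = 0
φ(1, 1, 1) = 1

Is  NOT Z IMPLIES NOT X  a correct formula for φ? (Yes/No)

Yes

Evaluate NOT Z IMPLIES NOT X on each row and compare to φ:
  X=0, Y=0, Z=0: formula gives 1, φ = 1 ✓
  X=0, Y=0, Z=1: formula gives 1, φ = 1 ✓
  X=0, Y=1, Z=0: formula gives 1, φ = 1 ✓
  X=0, Y=1, Z=1: formula gives 1, φ = 1 ✓
  X=1, Y=0, Z=0: formula gives 0, φ = 0 ✓
  …and likewise for the remaining 3 rows.
No disagreement on any input; they are logically equivalent.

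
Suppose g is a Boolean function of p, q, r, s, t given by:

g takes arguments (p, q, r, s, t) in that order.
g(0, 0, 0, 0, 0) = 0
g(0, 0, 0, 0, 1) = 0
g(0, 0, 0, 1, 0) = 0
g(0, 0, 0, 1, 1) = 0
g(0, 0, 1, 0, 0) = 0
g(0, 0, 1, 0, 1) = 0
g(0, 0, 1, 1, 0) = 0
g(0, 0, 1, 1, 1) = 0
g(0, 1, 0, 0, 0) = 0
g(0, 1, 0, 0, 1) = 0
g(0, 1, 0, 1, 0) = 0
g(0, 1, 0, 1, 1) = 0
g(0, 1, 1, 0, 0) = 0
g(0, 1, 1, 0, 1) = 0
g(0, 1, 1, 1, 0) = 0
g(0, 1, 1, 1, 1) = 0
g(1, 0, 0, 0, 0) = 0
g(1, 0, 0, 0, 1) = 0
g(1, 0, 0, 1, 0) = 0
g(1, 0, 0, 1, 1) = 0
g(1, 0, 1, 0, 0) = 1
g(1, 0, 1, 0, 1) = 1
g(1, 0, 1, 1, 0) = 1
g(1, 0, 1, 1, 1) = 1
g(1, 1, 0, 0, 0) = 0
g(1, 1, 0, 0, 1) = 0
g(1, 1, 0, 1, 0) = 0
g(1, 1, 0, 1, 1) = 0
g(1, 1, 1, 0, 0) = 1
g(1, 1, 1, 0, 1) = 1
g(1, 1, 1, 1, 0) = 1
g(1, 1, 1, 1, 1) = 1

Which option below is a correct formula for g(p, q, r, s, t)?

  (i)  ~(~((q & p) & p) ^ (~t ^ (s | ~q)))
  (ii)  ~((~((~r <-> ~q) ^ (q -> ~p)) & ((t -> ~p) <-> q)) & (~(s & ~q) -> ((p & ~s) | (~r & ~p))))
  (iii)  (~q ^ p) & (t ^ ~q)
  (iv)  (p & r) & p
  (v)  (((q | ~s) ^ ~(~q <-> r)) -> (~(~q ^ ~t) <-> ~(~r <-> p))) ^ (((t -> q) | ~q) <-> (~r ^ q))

iv

(i): at (0,0,0,0,1) it gives 1, but g = 0 — eliminated.
(ii): at (0,0,0,0,0) it gives 1, but g = 0 — eliminated.
(iii): at (0,0,0,0,0) it gives 1, but g = 0 — eliminated.
(v): at (0,0,0,1,1) it gives 1, but g = 0 — eliminated.
(iv) is the remaining candidate, and it agrees with g on all 32 inputs.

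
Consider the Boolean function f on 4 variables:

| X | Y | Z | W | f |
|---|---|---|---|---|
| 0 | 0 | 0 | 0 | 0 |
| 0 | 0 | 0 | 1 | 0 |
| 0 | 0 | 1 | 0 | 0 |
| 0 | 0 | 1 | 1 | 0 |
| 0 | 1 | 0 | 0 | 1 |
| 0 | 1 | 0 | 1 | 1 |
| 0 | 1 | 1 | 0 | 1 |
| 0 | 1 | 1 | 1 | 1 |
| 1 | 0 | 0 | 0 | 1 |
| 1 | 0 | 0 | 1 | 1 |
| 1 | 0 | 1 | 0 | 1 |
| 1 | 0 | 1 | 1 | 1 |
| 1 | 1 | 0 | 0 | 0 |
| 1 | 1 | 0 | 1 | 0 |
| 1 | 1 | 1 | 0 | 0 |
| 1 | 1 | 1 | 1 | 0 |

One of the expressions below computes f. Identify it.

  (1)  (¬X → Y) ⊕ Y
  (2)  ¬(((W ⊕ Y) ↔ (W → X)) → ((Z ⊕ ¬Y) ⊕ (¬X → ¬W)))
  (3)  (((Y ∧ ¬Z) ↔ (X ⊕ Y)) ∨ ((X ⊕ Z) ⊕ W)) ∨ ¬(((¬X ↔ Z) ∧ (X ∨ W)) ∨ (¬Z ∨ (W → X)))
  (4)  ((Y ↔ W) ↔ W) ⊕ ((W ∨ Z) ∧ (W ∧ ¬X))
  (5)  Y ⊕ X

5

(1) fails at (0,1,0,0): the formula yields 0, f is 1.
(2) fails at (0,1,0,0): the formula yields 0, f is 1.
(3) fails at (0,0,0,0): the formula yields 1, f is 0.
(4) fails at (0,0,0,1): the formula yields 1, f is 0.
Only (5) survives; checking it on all 16 rows confirms it matches f.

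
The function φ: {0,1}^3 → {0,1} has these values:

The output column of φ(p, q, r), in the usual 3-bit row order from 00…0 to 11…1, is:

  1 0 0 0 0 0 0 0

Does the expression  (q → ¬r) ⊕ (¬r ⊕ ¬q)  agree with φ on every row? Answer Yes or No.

No

Evaluate (q → ¬r) ⊕ (¬r ⊕ ¬q) on each row and compare to φ:
  p=0, q=0, r=0: formula gives 1, φ = 1 ✓
  p=0, q=0, r=1: formula gives 0, φ = 0 ✓
  p=0, q=1, r=0: formula gives 0, φ = 0 ✓
  p=0, q=1, r=1: formula gives 0, φ = 0 ✓
  p=1, q=0, r=0: formula gives 1, but φ = 0 ✗
A single disagreement suffices: at (1,0,0) they differ, so the formula does not compute φ.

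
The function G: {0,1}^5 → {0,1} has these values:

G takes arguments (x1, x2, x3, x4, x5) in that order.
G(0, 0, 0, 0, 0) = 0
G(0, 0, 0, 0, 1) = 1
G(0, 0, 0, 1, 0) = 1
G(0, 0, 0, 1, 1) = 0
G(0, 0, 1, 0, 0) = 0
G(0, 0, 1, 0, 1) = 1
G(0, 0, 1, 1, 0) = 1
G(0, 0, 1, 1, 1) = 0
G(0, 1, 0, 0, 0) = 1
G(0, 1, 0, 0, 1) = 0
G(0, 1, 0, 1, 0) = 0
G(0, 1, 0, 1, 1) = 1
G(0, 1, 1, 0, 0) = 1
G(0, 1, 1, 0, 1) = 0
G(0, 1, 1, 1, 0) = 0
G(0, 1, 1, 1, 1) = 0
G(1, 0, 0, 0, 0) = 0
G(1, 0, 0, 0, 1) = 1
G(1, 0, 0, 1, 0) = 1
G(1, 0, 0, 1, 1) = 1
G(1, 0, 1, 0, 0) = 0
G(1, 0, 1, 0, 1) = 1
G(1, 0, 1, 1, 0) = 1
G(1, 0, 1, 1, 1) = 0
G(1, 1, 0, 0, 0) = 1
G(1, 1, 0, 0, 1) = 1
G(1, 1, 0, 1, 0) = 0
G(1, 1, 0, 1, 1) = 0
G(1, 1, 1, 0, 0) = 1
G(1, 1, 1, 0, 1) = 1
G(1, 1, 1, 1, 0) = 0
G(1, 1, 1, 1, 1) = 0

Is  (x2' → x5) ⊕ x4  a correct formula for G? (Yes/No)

No

Check the formula against G row by row:
  x1=0, x2=0, x3=0, x4=0, x5=0: formula gives 0, G = 0 ✓
  x1=0, x2=0, x3=0, x4=0, x5=1: formula gives 1, G = 1 ✓
  x1=0, x2=0, x3=0, x4=1, x5=0: formula gives 1, G = 1 ✓
  x1=0, x2=0, x3=0, x4=1, x5=1: formula gives 0, G = 0 ✓
  …
  x1=0, x2=1, x3=0, x4=0, x5=1: formula gives 1, but G = 0 ✗
Row (0,1,0,0,1) is a counterexample, so the formula is not equivalent to G.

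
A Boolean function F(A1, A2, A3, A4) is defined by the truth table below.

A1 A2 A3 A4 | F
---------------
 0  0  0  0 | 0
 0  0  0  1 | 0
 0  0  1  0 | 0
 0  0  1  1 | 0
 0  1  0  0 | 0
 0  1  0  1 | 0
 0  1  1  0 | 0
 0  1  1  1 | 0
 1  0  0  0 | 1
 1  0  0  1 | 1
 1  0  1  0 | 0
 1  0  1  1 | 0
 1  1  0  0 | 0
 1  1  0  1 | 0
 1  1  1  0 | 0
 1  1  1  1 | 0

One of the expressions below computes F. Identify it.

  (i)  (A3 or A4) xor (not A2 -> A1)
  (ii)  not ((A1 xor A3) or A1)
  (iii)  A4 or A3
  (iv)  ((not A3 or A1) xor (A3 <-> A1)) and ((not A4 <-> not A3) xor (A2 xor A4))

(i): at (0,0,0,1) it gives 1, but F = 0 — eliminated.
(ii): at (0,0,0,0) it gives 1, but F = 0 — eliminated.
(iii): at (0,0,0,1) it gives 1, but F = 0 — eliminated.
Only (iv) survives; checking it on all 16 rows confirms it matches F.

iv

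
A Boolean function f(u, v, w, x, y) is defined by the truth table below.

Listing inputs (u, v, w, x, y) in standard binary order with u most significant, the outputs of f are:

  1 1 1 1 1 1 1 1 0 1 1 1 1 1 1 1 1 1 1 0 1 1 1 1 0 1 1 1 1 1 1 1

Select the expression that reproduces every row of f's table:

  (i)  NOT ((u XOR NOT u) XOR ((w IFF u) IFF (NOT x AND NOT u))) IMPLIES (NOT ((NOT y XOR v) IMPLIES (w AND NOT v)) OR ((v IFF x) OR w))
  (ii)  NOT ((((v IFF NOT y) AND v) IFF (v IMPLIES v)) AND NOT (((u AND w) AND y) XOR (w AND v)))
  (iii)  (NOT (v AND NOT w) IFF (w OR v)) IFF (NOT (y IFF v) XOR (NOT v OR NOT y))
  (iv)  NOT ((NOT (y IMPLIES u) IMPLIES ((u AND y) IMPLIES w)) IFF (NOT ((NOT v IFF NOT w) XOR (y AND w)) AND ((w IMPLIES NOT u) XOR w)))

i

(ii) disagrees with f on (0,1,0,1,0) (formula → 0, table → 1); rule it out.
(iii) disagrees with f on (0,0,0,0,0) (formula → 0, table → 1); rule it out.
(iv) disagrees with f on (0,1,0,0,1) (formula → 0, table → 1); rule it out.
That leaves (i). Evaluating it on every row reproduces the table of f exactly.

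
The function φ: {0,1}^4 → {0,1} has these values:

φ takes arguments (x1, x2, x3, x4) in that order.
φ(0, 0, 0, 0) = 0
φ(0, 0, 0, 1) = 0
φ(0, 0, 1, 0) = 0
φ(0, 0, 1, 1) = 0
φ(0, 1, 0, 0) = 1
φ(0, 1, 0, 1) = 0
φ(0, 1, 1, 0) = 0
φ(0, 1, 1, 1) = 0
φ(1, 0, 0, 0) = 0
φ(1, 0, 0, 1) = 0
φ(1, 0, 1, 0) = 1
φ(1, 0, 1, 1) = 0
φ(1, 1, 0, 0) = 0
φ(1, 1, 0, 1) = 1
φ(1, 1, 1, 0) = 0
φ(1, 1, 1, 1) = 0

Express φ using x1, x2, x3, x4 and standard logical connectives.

φ(x1, x2, x3, x4) = ((((~x1 & x2) & ~x3) & ~x4) | (((x1 & ~x2) & x3) & ~x4)) | (((x1 & x2) & ~x3) & x4)

Collect the rows where φ=1 — (0,1,0,0), (1,0,1,0), (1,1,0,1) — and write one minterm per row: ¬x1·x2·¬x3·¬x4, x1·¬x2·x3·¬x4, x1·x2·¬x3·x4. Their union (logical OR) reproduces the table exactly.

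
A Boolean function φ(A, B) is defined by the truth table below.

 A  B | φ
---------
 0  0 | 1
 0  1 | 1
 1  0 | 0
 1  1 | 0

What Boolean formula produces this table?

φ(A, B) = ~A

The output is the negation of A.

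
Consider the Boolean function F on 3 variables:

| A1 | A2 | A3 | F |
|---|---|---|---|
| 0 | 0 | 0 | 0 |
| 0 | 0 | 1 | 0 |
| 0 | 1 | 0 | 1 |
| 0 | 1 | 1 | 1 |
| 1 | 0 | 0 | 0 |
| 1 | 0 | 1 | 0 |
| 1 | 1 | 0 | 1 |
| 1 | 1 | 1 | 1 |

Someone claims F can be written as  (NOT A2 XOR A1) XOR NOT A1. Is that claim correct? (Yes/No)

Yes

Evaluate (NOT A2 XOR A1) XOR NOT A1 on each row and compare to F:
  A1=0, A2=0, A3=0: formula gives 0, F = 0 ✓
  A1=0, A2=0, A3=1: formula gives 0, F = 0 ✓
  A1=0, A2=1, A3=0: formula gives 1, F = 1 ✓
  A1=0, A2=1, A3=1: formula gives 1, F = 1 ✓
  A1=1, A2=0, A3=0: formula gives 0, F = 0 ✓
  … (the remaining 3 rows also agree.)
Every row agrees, so the formula is equivalent.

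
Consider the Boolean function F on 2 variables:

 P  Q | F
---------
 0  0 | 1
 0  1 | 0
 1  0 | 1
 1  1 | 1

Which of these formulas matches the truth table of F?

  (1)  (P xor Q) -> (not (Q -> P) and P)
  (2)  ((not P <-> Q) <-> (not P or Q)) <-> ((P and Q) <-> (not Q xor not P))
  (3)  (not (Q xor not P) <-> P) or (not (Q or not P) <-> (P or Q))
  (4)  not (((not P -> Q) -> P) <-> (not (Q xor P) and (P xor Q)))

(1) fails at (1,0): the formula yields 0, F is 1.
(2) fails at (0,0): the formula yields 0, F is 1.
(3) fails at (1,1): the formula yields 0, F is 1.
Only (4) survives; checking it on all 4 rows confirms it matches F.

4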